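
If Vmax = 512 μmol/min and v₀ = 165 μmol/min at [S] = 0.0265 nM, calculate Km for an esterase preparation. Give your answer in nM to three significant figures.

v/Vmax = 165/512 = 0.3223 = [S]/(Km+[S]).
So Km + [S] = [S]/0.3223 = 0.08223 nM, giving Km = 0.08223 − 0.0265 = 0.0557 nM.

0.0557 nM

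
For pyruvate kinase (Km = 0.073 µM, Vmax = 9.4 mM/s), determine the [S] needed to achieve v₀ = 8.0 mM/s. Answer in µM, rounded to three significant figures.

Rearranging v = Vmax[S]/(Km+[S]) gives [S] = Km·v/(Vmax − v).
[S] = 0.073 × 8.0 / (9.4 − 8.0) = 0.5840/1.400 = 0.417 µM.

0.417 µM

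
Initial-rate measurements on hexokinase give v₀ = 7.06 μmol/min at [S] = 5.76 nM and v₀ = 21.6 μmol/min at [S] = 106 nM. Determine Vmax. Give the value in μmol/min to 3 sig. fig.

In reciprocal form, 1/v = (Km/Vmax)·(1/[S]) + 1/Vmax. The two points give (1/[S], 1/v) = (0.1736, 0.1416) and (0.009434, 0.04630).
Slope = (0.1416 − 0.04630)/(0.1736 − 0.009434) = 0.5808; intercept = 0.1416 − 0.5808×0.1736 = 0.04082.
Vmax = 1/intercept = 24.5 μmol/min; Km = slope × Vmax = 0.5808 × 24.5 = 14.2 nM.

24.5 μmol/min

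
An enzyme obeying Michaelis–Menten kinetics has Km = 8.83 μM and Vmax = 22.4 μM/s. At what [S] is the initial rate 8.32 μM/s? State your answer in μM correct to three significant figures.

5.22 μM

Rearranging v = Vmax[S]/(Km+[S]) gives [S] = Km·v/(Vmax − v).
[S] = 8.83 × 8.32 / (22.4 − 8.32) = 73.47/14.08 = 5.22 μM.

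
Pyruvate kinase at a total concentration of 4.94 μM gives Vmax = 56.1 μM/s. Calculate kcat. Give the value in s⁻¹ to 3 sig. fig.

11.4 s⁻¹

kcat = Vmax/[E]total = 56.1 μM/s / 4.94 μM = 11.4 s⁻¹.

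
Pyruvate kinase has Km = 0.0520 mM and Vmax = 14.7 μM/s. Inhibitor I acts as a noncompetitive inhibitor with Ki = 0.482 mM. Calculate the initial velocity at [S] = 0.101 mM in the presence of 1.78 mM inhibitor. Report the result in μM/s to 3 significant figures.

α = 1 + [I]/Ki = 1 + 1.78/0.482 = 4.693.
For a noncompetitive inhibitor, Vmax is reduced to Vmax/α while Km is unchanged: Km,app = 0.0520 mM, Vmax,app = 3.13 μM/s.
v = Vmax,app·[S]/(Km,app + [S]) = 3.13 × 0.101/(0.0520 + 0.101) = 2.07 μM/s.

2.07 μM/s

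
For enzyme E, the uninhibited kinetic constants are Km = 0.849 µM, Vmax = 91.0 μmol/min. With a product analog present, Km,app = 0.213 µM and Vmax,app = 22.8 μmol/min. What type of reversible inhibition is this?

Both Km and Vmax decrease by the same factor (~3.99-fold) — characteristic of uncompetitive inhibition.

uncompetitive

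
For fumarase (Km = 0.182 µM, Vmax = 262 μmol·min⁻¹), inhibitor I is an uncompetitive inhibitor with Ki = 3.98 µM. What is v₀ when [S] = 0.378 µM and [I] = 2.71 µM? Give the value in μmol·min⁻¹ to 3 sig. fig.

121 μmol·min⁻¹

α = 1 + [I]/Ki = 1 + 2.71/3.98 = 1.681.
For an uncompetitive inhibitor, both parameters are divided by α, giving Vmax/α and Km/α: Km,app = 0.108 µM, Vmax,app = 156 μmol·min⁻¹.
v = Vmax,app·[S]/(Km,app + [S]) = 156 × 0.378/(0.108 + 0.378) = 121 μmol·min⁻¹.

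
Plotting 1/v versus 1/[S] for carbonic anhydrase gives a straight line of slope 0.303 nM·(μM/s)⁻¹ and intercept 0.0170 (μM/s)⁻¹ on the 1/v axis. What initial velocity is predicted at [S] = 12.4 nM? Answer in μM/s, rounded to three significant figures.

The y-intercept is 1/Vmax, so Vmax = 1/0.0170 = 58.8 μM/s.
The slope is Km/Vmax, so Km = 0.303 × 58.8 = 17.8 nM.
Then v = 58.8 × 12.4/(17.8 + 12.4) = 24.1 μM/s.

24.1 μM/s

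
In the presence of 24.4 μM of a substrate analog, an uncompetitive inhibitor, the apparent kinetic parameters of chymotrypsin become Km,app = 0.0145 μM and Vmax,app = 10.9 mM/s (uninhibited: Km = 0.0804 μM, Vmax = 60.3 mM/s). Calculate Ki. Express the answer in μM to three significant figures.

5.38 μM

Uncompetitive: Vmax,app = Vmax/α (and Km,app = Km/α) with α = 1 + [I]/Ki.
α = Vmax/Vmax,app = 60.3/10.9 = 5.532.
Since α = 1 + [I]/Ki, [I]/Ki = 5.532 − 1 = 4.532 and Ki = 24.4/4.532 = 5.38 μM.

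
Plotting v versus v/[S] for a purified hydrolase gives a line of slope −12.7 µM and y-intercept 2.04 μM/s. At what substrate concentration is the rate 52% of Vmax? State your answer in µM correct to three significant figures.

13.8 µM

The Eadie–Hofstee slope gives Km = 12.7 µM (slope = −Km).
v/Vmax = [S]/(Km+[S]) = 0.52 ⇒ [S] = Km·0.52/(1−0.52) = 12.7 × 1.083 = 13.8 µM.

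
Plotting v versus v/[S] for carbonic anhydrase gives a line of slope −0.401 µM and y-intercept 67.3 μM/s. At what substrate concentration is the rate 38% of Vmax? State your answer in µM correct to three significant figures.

0.246 µM

The Eadie–Hofstee slope gives Km = 0.401 µM (slope = −Km).
v/Vmax = [S]/(Km+[S]) = 0.38 ⇒ [S] = Km·0.38/(1−0.38) = 0.401 × 0.6129 = 0.246 µM.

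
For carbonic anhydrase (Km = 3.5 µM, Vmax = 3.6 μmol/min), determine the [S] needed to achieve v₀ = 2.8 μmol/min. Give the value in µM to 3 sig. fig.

12.2 µM

The required fractional saturation is v/Vmax = 2.8/3.6 = 0.7778.
Then [S]/(Km+[S]) = 0.7778 ⇒ [S] = 3.5 × 0.7778/(1 − 0.7778) = 12.2 µM.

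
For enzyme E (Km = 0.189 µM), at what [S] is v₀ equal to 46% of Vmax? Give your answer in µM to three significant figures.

v/Vmax = [S]/(Km+[S]) = 0.46, so [S] = Km·0.46/(1 − 0.46) = 0.189 × 0.8519.
[S] = 0.161 µM.

0.161 µM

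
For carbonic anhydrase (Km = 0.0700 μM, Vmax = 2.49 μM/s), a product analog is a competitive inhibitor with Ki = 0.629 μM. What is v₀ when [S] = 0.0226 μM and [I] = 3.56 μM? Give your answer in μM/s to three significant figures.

0.115 μM/s

With α = 1 + [I]/Ki = 1 + 3.56/0.629 = 6.660, the competitive rate law is v = Vmax[S] / (αKm + [S]).
v = 2.49×0.0226 / (6.660×0.0700 + 0.0226) = 0.05627/0.4888 = 0.115 μM/s.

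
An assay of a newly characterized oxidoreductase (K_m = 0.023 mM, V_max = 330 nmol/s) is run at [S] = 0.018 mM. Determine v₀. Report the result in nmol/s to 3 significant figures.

145 nmol/s

[S]/(Km+[S]) = 0.018/0.04100 = 0.4390, the fractional saturation.
v = 0.4390 × Vmax = 0.4390 × 330 = 145 nmol/s.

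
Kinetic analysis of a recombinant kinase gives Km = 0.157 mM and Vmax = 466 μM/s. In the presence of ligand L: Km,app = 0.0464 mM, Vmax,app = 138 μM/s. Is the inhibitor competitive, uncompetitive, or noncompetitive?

Both Km and Vmax decrease by the same factor (~3.38-fold) — characteristic of uncompetitive inhibition.

uncompetitive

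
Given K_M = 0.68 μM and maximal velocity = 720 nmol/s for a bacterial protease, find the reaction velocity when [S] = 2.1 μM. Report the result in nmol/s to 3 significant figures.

[S]/(Km+[S]) = 2.1/2.780 = 0.7554, the fractional saturation.
v = 0.7554 × Vmax = 0.7554 × 720 = 544 nmol/s.

544 nmol/s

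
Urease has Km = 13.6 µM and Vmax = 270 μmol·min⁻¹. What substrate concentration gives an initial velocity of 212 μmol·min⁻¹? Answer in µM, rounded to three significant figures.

49.7 µM

The required fractional saturation is v/Vmax = 212/270 = 0.7852.
Then [S]/(Km+[S]) = 0.7852 ⇒ [S] = 13.6 × 0.7852/(1 − 0.7852) = 49.7 µM.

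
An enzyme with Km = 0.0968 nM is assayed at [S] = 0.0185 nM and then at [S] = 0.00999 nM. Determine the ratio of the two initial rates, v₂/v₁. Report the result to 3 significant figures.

Since Vmax cancels, v₂/v₁ = [S]₂(Km+[S]₁) / [S]₁(Km+[S]₂).
= 0.00999×(0.0968+0.0185) / (0.0185×(0.0968+0.00999)) = 0.001152/0.001976 = 0.583.

0.583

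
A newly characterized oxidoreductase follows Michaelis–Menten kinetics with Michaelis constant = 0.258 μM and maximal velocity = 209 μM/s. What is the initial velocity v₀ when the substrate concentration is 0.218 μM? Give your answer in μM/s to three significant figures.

v = Vmax·[S]/(Km + [S]) = 209 × 0.218 / (0.258 + 0.218)
  = 45.56 / 0.4760 = 95.7 μM/s.

95.7 μM/s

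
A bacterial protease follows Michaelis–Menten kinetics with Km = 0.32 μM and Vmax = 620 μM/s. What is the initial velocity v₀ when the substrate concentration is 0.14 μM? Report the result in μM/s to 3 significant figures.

189 μM/s

[S]/(Km+[S]) = 0.14/0.4600 = 0.3043, the fractional saturation.
v = 0.3043 × Vmax = 0.3043 × 620 = 189 μM/s.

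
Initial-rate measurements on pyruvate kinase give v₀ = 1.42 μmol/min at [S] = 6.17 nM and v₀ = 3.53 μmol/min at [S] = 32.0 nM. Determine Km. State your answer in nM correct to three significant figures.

17.6 nM

In reciprocal form, 1/v = (Km/Vmax)·(1/[S]) + 1/Vmax. The two points give (1/[S], 1/v) = (0.1621, 0.7042) and (0.03125, 0.2833).
Slope = (0.7042 − 0.2833)/(0.1621 − 0.03125) = 3.218; intercept = 0.7042 − 3.218×0.1621 = 0.1827.
Vmax = 1/intercept = 5.47 μmol/min; Km = slope × Vmax = 3.218 × 5.47 = 17.6 nM.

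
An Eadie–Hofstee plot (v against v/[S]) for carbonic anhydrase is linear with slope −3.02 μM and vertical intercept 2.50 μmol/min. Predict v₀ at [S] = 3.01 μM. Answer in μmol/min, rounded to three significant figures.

1.25 μmol/min

In the Eadie–Hofstee form v = Vmax − Km·(v/[S]), the slope is −Km and the intercept is Vmax, so Km = 3.02 μM and Vmax = 2.50 μmol/min.
v = 2.50 × 3.01/(3.02 + 3.01) = 1.25 μmol/min.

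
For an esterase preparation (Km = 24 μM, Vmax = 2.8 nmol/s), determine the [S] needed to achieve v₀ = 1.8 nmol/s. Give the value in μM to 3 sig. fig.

The required fractional saturation is v/Vmax = 1.8/2.8 = 0.6429.
Then [S]/(Km+[S]) = 0.6429 ⇒ [S] = 24 × 0.6429/(1 − 0.6429) = 43.2 μM.

43.2 μM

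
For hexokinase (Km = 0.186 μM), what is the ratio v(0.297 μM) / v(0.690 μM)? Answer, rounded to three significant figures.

0.781

The fractional saturations are [S]/(Km+[S]) = 0.690/0.8760 = 0.7877 and 0.297/0.4830 = 0.6149.
v₂/v₁ is just their ratio: 0.6149/0.7877 = 0.781.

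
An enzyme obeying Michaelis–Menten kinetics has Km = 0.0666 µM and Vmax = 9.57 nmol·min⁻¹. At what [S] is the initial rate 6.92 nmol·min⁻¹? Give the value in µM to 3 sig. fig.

0.174 µM

Rearranging v = Vmax[S]/(Km+[S]) gives [S] = Km·v/(Vmax − v).
[S] = 0.0666 × 6.92 / (9.57 − 6.92) = 0.4609/2.650 = 0.174 µM.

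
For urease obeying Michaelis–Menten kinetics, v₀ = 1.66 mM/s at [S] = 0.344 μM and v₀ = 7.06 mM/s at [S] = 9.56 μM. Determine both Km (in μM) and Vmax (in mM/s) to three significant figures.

Km = 1.32 μM; Vmax = 8.04 mM/s

From v = Vmax[S]/(Km+[S]), each point gives Vmax = v(Km+[S])/[S].
Equating: 1.66(Km+0.344)/0.344 = 7.06(Km+9.56)/9.56.
4.826·Km + 1.66 = 0.7385·Km + 7.06, so (4.826 − 0.7385)·Km = 7.06 − 1.66.
Km = 5.400/4.087 = 1.32 μM; then Vmax = 1.66(1.32+0.344)/0.344 = 8.04 mM/s.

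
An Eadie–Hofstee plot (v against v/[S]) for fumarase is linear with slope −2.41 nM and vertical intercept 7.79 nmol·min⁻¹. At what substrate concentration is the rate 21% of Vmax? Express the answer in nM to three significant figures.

0.641 nM

The Eadie–Hofstee slope gives Km = 2.41 nM (slope = −Km).
v/Vmax = [S]/(Km+[S]) = 0.21 ⇒ [S] = Km·0.21/(1−0.21) = 2.41 × 0.2658 = 0.641 nM.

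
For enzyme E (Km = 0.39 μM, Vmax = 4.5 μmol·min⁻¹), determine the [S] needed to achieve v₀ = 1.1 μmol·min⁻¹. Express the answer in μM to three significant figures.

The required fractional saturation is v/Vmax = 1.1/4.5 = 0.2444.
Then [S]/(Km+[S]) = 0.2444 ⇒ [S] = 0.39 × 0.2444/(1 − 0.2444) = 0.126 μM.

0.126 μM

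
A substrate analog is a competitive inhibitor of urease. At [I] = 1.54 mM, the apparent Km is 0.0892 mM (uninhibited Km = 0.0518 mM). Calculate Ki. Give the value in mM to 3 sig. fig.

2.13 mM

Competitive: Km,app = α·Km with α = 1 + [I]/Ki.
α = Km,app/Km = 0.0892/0.0518 = 1.722.
Ki = [I]/(α − 1) = 1.54/0.7220 = 2.13 mM.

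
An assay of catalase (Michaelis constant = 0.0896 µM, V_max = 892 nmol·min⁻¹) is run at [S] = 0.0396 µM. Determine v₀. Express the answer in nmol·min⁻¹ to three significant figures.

273 nmol·min⁻¹

v = Vmax·[S]/(Km + [S]) = 892 × 0.0396 / (0.0896 + 0.0396)
  = 35.32 / 0.1292 = 273 nmol·min⁻¹.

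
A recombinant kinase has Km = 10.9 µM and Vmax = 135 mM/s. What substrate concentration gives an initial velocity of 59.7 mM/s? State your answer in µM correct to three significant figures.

8.64 µM

The required fractional saturation is v/Vmax = 59.7/135 = 0.4422.
Then [S]/(Km+[S]) = 0.4422 ⇒ [S] = 10.9 × 0.4422/(1 − 0.4422) = 8.64 µM.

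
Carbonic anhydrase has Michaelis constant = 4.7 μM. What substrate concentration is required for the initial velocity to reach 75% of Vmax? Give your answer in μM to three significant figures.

14.1 μM

v/Vmax = [S]/(Km+[S]) = 0.75, so [S] = Km·0.75/(1 − 0.75) = 4.7 × 3.000.
[S] = 14.1 μM.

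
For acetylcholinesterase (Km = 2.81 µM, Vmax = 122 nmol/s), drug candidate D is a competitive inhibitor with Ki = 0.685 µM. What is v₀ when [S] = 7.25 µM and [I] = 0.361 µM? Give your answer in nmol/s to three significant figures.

α = 1 + [I]/Ki = 1 + 0.361/0.685 = 1.527.
For a competitive inhibitor, Vmax is unchanged and the apparent Km becomes α·Km: Km,app = 4.29 µM, Vmax,app = 122 nmol/s.
v = Vmax,app·[S]/(Km,app + [S]) = 122 × 7.25/(4.29 + 7.25) = 76.6 nmol/s.

76.6 nmol/s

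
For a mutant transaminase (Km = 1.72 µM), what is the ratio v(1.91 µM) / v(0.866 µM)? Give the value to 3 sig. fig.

Since Vmax cancels, v₂/v₁ = [S]₂(Km+[S]₁) / [S]₁(Km+[S]₂).
= 1.91×(1.72+0.866) / (0.866×(1.72+1.91)) = 4.939/3.144 = 1.57.

1.57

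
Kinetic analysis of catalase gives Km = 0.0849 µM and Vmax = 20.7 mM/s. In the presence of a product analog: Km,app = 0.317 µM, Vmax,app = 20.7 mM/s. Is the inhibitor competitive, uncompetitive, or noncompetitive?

Km increases (0.0849 → 0.317 µM) while Vmax is unchanged — the hallmark of competitive inhibition.

competitive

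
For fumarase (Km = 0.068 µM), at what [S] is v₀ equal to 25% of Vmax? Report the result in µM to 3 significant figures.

v/Vmax = [S]/(Km+[S]) = 0.25, so [S] = Km·0.25/(1 − 0.25) = 0.068 × 0.3333.
[S] = 0.0227 µM.

0.0227 µM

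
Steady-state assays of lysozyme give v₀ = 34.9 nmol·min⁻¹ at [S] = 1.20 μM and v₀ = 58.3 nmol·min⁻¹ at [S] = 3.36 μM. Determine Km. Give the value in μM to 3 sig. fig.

In reciprocal form, 1/v = (Km/Vmax)·(1/[S]) + 1/Vmax. The two points give (1/[S], 1/v) = (0.8333, 0.02865) and (0.2976, 0.01715).
Slope = (0.02865 − 0.01715)/(0.8333 − 0.2976) = 0.02147; intercept = 0.02865 − 0.02147×0.8333 = 0.01076.
Vmax = 1/intercept = 92.9 nmol·min⁻¹; Km = slope × Vmax = 0.02147 × 92.9 = 1.99 μM.

1.99 μM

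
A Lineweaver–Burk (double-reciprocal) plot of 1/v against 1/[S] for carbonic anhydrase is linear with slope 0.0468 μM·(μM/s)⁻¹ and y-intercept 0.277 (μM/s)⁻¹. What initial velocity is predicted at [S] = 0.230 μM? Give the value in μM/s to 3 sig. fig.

The y-intercept is 1/Vmax, so Vmax = 1/0.277 = 3.61 μM/s.
The slope is Km/Vmax, so Km = 0.0468 × 3.61 = 0.169 μM.
Then v = 3.61 × 0.230/(0.169 + 0.230) = 2.08 μM/s.

2.08 μM/s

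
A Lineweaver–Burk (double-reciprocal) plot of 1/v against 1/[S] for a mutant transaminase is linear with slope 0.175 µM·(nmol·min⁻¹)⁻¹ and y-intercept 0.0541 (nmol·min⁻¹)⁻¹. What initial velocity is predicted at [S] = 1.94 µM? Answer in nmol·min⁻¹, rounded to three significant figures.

The y-intercept is 1/Vmax, so Vmax = 1/0.0541 = 18.5 nmol·min⁻¹.
The slope is Km/Vmax, so Km = 0.175 × 18.5 = 3.23 µM.
Then v = 18.5 × 1.94/(3.23 + 1.94) = 6.93 nmol·min⁻¹.

6.93 nmol·min⁻¹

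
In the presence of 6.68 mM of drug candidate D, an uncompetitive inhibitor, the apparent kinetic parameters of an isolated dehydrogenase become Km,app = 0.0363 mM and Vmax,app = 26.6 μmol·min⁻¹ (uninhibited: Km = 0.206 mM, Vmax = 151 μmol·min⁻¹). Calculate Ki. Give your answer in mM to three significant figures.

Uncompetitive: Vmax,app = Vmax/α (and Km,app = Km/α) with α = 1 + [I]/Ki.
α = Vmax/Vmax,app = 151/26.6 = 5.677.
Ki = [I]/(α − 1) = 6.68/4.677 = 1.43 mM.

1.43 mM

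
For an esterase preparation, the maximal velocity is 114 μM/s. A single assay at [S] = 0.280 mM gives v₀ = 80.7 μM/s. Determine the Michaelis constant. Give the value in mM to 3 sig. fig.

From v = Vmax[S]/(Km+[S]), Km = [S](Vmax − v)/v.
Km = 0.280 × (114 − 80.7) / 80.7 = 9.324/80.7 = 0.116 mM.

0.116 mM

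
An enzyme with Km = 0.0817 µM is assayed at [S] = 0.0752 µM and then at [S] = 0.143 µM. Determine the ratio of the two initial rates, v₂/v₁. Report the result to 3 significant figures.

1.33

The fractional saturations are [S]/(Km+[S]) = 0.0752/0.1569 = 0.4793 and 0.143/0.2247 = 0.6364.
v₂/v₁ is just their ratio: 0.6364/0.4793 = 1.33.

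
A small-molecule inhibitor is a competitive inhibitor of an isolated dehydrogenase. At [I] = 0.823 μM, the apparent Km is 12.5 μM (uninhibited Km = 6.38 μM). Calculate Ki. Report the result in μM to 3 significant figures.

Competitive: Km,app = α·Km with α = 1 + [I]/Ki.
α = Km,app/Km = 12.5/6.38 = 1.959.
Since α = 1 + [I]/Ki, [I]/Ki = 1.959 − 1 = 0.9592 and Ki = 0.823/0.9592 = 0.858 μM.

0.858 μM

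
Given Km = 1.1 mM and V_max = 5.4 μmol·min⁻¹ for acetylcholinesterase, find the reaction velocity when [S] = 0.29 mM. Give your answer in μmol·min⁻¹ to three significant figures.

1.13 μmol·min⁻¹

[S]/(Km+[S]) = 0.29/1.390 = 0.2086, the fractional saturation.
v = 0.2086 × Vmax = 0.2086 × 5.4 = 1.13 μmol·min⁻¹.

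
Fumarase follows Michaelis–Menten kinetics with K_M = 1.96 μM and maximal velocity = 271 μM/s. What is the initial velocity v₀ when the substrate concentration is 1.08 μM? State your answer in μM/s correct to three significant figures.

96.3 μM/s

[S]/(Km+[S]) = 1.08/3.040 = 0.3553, the fractional saturation.
v = 0.3553 × Vmax = 0.3553 × 271 = 96.3 μM/s.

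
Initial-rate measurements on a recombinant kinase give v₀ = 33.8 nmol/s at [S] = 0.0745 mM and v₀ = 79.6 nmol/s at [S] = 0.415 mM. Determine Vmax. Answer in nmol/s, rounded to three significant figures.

113 nmol/s

In reciprocal form, 1/v = (Km/Vmax)·(1/[S]) + 1/Vmax. The two points give (1/[S], 1/v) = (13.42, 0.02959) and (2.410, 0.01256).
Slope = (0.02959 − 0.01256)/(13.42 − 2.410) = 0.001546; intercept = 0.02959 − 0.001546×13.42 = 0.008838.
Vmax = 1/intercept = 113 nmol/s; Km = slope × Vmax = 0.001546 × 113 = 0.175 mM.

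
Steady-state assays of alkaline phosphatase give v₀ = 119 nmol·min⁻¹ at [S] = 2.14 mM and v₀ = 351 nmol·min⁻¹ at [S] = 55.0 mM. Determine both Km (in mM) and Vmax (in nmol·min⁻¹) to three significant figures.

From v = Vmax[S]/(Km+[S]), each point gives Vmax = v(Km+[S])/[S].
Equating: 119(Km+2.14)/2.14 = 351(Km+55.0)/55.0.
55.61·Km + 119 = 6.382·Km + 351, so (55.61 − 6.382)·Km = 351 − 119.
Km = 232.0/49.23 = 4.71 mM; then Vmax = 119(4.71+2.14)/2.14 = 381 nmol·min⁻¹.

Km = 4.71 mM; Vmax = 381 nmol·min⁻¹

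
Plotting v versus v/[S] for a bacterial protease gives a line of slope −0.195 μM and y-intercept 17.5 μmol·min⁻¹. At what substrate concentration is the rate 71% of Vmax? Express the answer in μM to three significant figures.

The Eadie–Hofstee slope gives Km = 0.195 μM (slope = −Km).
v/Vmax = [S]/(Km+[S]) = 0.71 ⇒ [S] = Km·0.71/(1−0.71) = 0.195 × 2.448 = 0.477 μM.

0.477 μM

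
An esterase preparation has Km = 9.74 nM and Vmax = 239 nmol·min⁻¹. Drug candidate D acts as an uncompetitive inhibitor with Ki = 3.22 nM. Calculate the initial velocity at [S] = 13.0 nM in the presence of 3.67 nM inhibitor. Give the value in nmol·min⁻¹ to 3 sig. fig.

82.7 nmol·min⁻¹

With α = 1 + [I]/Ki = 1 + 3.67/3.22 = 2.140, the uncompetitive rate law is v = (Vmax/α)·[S] / (Km/α + [S]).
v = (239/2.140)×13.0 / (9.74/2.140 + 13.0) = 1452/17.55 = 82.7 nmol·min⁻¹.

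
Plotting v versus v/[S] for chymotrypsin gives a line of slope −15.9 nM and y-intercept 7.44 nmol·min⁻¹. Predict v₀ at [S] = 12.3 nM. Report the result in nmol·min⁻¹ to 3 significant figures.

3.25 nmol·min⁻¹

In the Eadie–Hofstee form v = Vmax − Km·(v/[S]), the slope is −Km and the intercept is Vmax, so Km = 15.9 nM and Vmax = 7.44 nmol·min⁻¹.
v = 7.44 × 12.3/(15.9 + 12.3) = 3.25 nmol·min⁻¹.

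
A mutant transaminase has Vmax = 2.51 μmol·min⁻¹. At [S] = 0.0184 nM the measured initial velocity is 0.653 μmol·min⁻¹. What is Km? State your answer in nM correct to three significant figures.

0.0523 nM

v/Vmax = 0.653/2.51 = 0.2602 = [S]/(Km+[S]).
So Km + [S] = [S]/0.2602 = 0.07073 nM, giving Km = 0.07073 − 0.0184 = 0.0523 nM.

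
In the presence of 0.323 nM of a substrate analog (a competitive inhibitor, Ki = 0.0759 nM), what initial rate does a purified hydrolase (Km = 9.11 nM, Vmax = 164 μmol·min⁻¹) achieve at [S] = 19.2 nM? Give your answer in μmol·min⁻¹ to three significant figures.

46.9 μmol·min⁻¹

With α = 1 + [I]/Ki = 1 + 0.323/0.0759 = 5.256, the competitive rate law is v = Vmax[S] / (αKm + [S]).
v = 164×19.2 / (5.256×9.11 + 19.2) = 3149/67.08 = 46.9 μmol·min⁻¹.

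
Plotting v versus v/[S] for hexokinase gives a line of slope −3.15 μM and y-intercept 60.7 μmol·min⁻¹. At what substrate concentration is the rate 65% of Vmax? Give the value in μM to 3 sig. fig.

The Eadie–Hofstee slope gives Km = 3.15 μM (slope = −Km).
v/Vmax = [S]/(Km+[S]) = 0.65 ⇒ [S] = Km·0.65/(1−0.65) = 3.15 × 1.857 = 5.85 μM.

5.85 μM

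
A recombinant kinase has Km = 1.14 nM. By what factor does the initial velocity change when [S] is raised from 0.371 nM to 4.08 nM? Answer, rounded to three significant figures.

3.18

The fractional saturations are [S]/(Km+[S]) = 0.371/1.511 = 0.2455 and 4.08/5.220 = 0.7816.
v₂/v₁ is just their ratio: 0.7816/0.2455 = 3.18.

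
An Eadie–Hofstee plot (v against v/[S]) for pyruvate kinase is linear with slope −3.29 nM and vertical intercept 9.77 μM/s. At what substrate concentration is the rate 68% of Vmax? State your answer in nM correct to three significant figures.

6.99 nM

The Eadie–Hofstee slope gives Km = 3.29 nM (slope = −Km).
v/Vmax = [S]/(Km+[S]) = 0.68 ⇒ [S] = Km·0.68/(1−0.68) = 3.29 × 2.125 = 6.99 nM.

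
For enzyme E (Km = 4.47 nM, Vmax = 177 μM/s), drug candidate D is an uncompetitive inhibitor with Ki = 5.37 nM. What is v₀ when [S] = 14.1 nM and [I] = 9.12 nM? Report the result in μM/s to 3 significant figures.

58.7 μM/s

α = 1 + [I]/Ki = 1 + 9.12/5.37 = 2.698.
For an uncompetitive inhibitor, both parameters are divided by α, giving Vmax/α and Km/α: Km,app = 1.66 nM, Vmax,app = 65.6 μM/s.
v = Vmax,app·[S]/(Km,app + [S]) = 65.6 × 14.1/(1.66 + 14.1) = 58.7 μM/s.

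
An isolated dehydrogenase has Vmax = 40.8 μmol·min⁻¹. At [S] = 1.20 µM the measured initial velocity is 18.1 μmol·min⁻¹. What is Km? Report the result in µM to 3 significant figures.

1.50 µM

From v = Vmax[S]/(Km+[S]), Km = [S](Vmax − v)/v.
Km = 1.20 × (40.8 − 18.1) / 18.1 = 27.24/18.1 = 1.50 µM.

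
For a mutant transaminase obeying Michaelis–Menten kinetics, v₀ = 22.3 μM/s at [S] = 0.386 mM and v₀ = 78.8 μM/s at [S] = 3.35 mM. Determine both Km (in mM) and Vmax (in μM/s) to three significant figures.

Km = 1.65 mM; Vmax = 118 μM/s

From v = Vmax[S]/(Km+[S]), each point gives Vmax = v(Km+[S])/[S].
Equating: 22.3(Km+0.386)/0.386 = 78.8(Km+3.35)/3.35.
57.77·Km + 22.3 = 23.52·Km + 78.8, so (57.77 − 23.52)·Km = 78.8 − 22.3.
Km = 56.50/34.25 = 1.65 mM; then Vmax = 22.3(1.65+0.386)/0.386 = 118 μM/s.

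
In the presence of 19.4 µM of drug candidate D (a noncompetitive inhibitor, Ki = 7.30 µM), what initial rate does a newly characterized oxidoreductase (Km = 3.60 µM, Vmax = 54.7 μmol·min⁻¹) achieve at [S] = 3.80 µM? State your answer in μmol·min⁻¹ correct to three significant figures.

7.68 μmol·min⁻¹

With α = 1 + [I]/Ki = 1 + 19.4/7.30 = 3.658, the noncompetitive rate law is v = (Vmax/α)·[S] / (Km + [S]).
v = (54.7/3.658)×3.80 / (3.60 + 3.80) = 56.83/7.400 = 7.68 μmol·min⁻¹.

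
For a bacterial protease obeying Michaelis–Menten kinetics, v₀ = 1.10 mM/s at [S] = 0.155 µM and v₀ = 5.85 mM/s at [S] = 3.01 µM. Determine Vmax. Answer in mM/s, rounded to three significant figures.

In reciprocal form, 1/v = (Km/Vmax)·(1/[S]) + 1/Vmax. The two points give (1/[S], 1/v) = (6.452, 0.9091) and (0.3322, 0.1709).
Slope = (0.9091 − 0.1709)/(6.452 − 0.3322) = 0.1206; intercept = 0.9091 − 0.1206×6.452 = 0.1309.
Vmax = 1/intercept = 7.64 mM/s; Km = slope × Vmax = 0.1206 × 7.64 = 0.922 µM.

7.64 mM/s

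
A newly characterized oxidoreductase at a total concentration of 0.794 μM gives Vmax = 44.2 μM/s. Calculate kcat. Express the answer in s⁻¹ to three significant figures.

55.7 s⁻¹

kcat = Vmax/[E]total = 44.2 μM/s / 0.794 μM = 55.7 s⁻¹.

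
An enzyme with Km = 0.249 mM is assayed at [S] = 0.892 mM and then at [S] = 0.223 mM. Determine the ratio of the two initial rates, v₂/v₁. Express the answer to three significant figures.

Since Vmax cancels, v₂/v₁ = [S]₂(Km+[S]₁) / [S]₁(Km+[S]₂).
= 0.223×(0.249+0.892) / (0.892×(0.249+0.223)) = 0.2544/0.4210 = 0.604.

0.604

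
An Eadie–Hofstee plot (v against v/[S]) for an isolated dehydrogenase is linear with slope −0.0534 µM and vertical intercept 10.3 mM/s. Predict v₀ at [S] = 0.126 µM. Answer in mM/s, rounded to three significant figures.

7.23 mM/s

In the Eadie–Hofstee form v = Vmax − Km·(v/[S]), the slope is −Km and the intercept is Vmax, so Km = 0.0534 µM and Vmax = 10.3 mM/s.
v = 10.3 × 0.126/(0.0534 + 0.126) = 7.23 mM/s.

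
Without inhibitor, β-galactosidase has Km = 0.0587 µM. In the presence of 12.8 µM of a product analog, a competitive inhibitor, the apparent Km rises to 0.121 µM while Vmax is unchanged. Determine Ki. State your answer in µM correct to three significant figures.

Competitive: Km,app = α·Km with α = 1 + [I]/Ki.
α = Km,app/Km = 0.121/0.0587 = 2.061.
Ki = [I]/(α − 1) = 12.8/1.061 = 12.1 µM.

12.1 µM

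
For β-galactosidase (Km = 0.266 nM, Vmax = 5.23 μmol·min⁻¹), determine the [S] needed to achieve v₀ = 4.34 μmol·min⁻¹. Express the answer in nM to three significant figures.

The required fractional saturation is v/Vmax = 4.34/5.23 = 0.8298.
Then [S]/(Km+[S]) = 0.8298 ⇒ [S] = 0.266 × 0.8298/(1 − 0.8298) = 1.30 nM.

1.30 nM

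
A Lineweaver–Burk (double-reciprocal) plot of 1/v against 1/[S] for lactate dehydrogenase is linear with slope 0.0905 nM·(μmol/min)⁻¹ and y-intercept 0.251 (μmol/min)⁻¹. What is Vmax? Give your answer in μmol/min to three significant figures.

The y-intercept of a Lineweaver–Burk plot equals 1/Vmax, so Vmax = 1/0.251 = 3.98 μmol/min.

3.98 μmol/min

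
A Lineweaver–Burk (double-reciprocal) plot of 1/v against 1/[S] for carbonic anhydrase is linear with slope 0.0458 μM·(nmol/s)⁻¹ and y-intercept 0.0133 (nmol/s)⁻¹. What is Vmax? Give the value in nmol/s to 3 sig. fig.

75.2 nmol/s

The y-intercept of a Lineweaver–Burk plot equals 1/Vmax, so Vmax = 1/0.0133 = 75.2 nmol/s.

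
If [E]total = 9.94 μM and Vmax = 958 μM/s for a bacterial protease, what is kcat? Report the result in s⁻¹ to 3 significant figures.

96.4 s⁻¹

kcat = Vmax/[E]total = 958 μM/s / 9.94 μM = 96.4 s⁻¹.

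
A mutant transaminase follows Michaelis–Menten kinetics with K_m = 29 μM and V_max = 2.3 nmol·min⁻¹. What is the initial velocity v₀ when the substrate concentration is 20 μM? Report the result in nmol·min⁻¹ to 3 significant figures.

0.939 nmol·min⁻¹

[S]/(Km+[S]) = 20/49.00 = 0.4082, the fractional saturation.
v = 0.4082 × Vmax = 0.4082 × 2.3 = 0.939 nmol·min⁻¹.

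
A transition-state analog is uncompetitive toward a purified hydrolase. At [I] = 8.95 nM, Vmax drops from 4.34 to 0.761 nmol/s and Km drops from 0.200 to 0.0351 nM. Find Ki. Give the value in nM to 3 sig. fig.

1.90 nM

Uncompetitive: Vmax,app = Vmax/α (and Km,app = Km/α) with α = 1 + [I]/Ki.
α = Vmax/Vmax,app = 4.34/0.761 = 5.703.
Ki = [I]/(α − 1) = 8.95/4.703 = 1.90 nM.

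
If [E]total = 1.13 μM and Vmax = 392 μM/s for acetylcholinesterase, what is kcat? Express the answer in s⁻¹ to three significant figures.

347 s⁻¹

kcat = Vmax/[E]total = 392 μM/s / 1.13 μM = 347 s⁻¹.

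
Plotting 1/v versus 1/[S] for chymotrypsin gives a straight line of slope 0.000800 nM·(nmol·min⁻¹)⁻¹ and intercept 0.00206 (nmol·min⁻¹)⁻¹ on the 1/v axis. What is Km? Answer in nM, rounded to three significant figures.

y-intercept = 1/Vmax ⇒ Vmax = 485 nmol·min⁻¹; slope = Km/Vmax ⇒ Km = slope × Vmax.
Km = 0.000800 × 485 = 0.388 nM.

0.388 nM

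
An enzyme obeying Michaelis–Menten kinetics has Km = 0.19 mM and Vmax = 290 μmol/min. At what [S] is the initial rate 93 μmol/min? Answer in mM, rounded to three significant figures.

0.0897 mM

The required fractional saturation is v/Vmax = 93/290 = 0.3207.
Then [S]/(Km+[S]) = 0.3207 ⇒ [S] = 0.19 × 0.3207/(1 − 0.3207) = 0.0897 mM.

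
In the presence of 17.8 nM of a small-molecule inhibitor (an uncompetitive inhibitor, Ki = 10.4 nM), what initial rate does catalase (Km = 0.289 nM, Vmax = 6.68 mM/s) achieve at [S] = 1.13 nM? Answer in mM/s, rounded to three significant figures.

With α = 1 + [I]/Ki = 1 + 17.8/10.4 = 2.712, the uncompetitive rate law is v = (Vmax/α)·[S] / (Km/α + [S]).
v = (6.68/2.712)×1.13 / (0.289/2.712 + 1.13) = 2.784/1.237 = 2.25 mM/s.

2.25 mM/s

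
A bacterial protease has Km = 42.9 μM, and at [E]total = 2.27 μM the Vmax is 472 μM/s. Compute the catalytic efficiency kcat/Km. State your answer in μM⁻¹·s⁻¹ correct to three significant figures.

kcat = Vmax/[E]total = 472/2.27 = 208 s⁻¹.
kcat/Km = 208/42.9 = 4.85 μM⁻¹·s⁻¹.

4.85 μM⁻¹·s⁻¹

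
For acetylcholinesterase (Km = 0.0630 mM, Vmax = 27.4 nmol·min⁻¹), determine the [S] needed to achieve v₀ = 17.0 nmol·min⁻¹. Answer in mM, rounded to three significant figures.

The required fractional saturation is v/Vmax = 17.0/27.4 = 0.6204.
Then [S]/(Km+[S]) = 0.6204 ⇒ [S] = 0.0630 × 0.6204/(1 − 0.6204) = 0.103 mM.

0.103 mM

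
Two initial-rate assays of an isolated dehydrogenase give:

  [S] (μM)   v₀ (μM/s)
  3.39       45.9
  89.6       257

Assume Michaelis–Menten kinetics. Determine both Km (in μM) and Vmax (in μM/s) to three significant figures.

From v = Vmax[S]/(Km+[S]), each point gives Vmax = v(Km+[S])/[S].
Equating: 45.9(Km+3.39)/3.39 = 257(Km+89.6)/89.6.
13.54·Km + 45.9 = 2.868·Km + 257, so (13.54 − 2.868)·Km = 257 − 45.9.
Km = 211.1/10.67 = 19.8 μM; then Vmax = 45.9(19.8+3.39)/3.39 = 314 μM/s.

Km = 19.8 μM; Vmax = 314 μM/s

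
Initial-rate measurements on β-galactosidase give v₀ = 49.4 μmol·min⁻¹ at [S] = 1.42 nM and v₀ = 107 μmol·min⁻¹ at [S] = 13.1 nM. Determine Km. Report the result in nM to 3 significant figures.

2.16 nM

In reciprocal form, 1/v = (Km/Vmax)·(1/[S]) + 1/Vmax. The two points give (1/[S], 1/v) = (0.7042, 0.02024) and (0.07634, 0.009346).
Slope = (0.02024 − 0.009346)/(0.7042 − 0.07634) = 0.01736; intercept = 0.02024 − 0.01736×0.7042 = 0.008021.
Vmax = 1/intercept = 125 μmol·min⁻¹; Km = slope × Vmax = 0.01736 × 125 = 2.16 nM.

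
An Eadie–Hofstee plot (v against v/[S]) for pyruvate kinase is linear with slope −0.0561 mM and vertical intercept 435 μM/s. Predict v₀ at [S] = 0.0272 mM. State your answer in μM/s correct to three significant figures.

142 μM/s

In the Eadie–Hofstee form v = Vmax − Km·(v/[S]), the slope is −Km and the intercept is Vmax, so Km = 0.0561 mM and Vmax = 435 μM/s.
v = 435 × 0.0272/(0.0561 + 0.0272) = 142 μM/s.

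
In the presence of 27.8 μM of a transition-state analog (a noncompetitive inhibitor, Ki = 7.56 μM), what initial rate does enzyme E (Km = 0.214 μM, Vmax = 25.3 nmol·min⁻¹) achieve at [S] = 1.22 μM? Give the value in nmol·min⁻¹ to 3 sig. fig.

4.60 nmol·min⁻¹

α = 1 + [I]/Ki = 1 + 27.8/7.56 = 4.677.
For a noncompetitive inhibitor, Vmax is reduced to Vmax/α while Km is unchanged: Km,app = 0.214 μM, Vmax,app = 5.41 nmol·min⁻¹.
v = Vmax,app·[S]/(Km,app + [S]) = 5.41 × 1.22/(0.214 + 1.22) = 4.60 nmol·min⁻¹.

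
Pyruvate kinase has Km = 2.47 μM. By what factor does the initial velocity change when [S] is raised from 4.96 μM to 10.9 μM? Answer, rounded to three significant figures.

Since Vmax cancels, v₂/v₁ = [S]₂(Km+[S]₁) / [S]₁(Km+[S]₂).
= 10.9×(2.47+4.96) / (4.96×(2.47+10.9)) = 80.99/66.32 = 1.22.

1.22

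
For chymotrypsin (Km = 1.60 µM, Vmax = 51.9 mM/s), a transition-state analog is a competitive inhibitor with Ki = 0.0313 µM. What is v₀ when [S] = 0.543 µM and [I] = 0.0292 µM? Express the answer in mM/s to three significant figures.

α = 1 + [I]/Ki = 1 + 0.0292/0.0313 = 1.933.
For a competitive inhibitor, Vmax is unchanged and the apparent Km becomes α·Km: Km,app = 3.09 µM, Vmax,app = 51.9 mM/s.
v = Vmax,app·[S]/(Km,app + [S]) = 51.9 × 0.543/(3.09 + 0.543) = 7.75 mM/s.

7.75 mM/s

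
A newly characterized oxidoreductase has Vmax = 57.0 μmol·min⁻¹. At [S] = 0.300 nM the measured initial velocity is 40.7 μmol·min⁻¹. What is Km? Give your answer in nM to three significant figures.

From v = Vmax[S]/(Km+[S]), Km = [S](Vmax − v)/v.
Km = 0.300 × (57.0 − 40.7) / 40.7 = 4.890/40.7 = 0.120 nM.

0.120 nM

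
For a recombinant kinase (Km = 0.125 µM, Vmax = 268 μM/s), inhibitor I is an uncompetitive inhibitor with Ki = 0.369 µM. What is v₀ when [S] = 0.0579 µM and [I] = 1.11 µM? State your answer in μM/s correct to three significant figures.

43.5 μM/s

With α = 1 + [I]/Ki = 1 + 1.11/0.369 = 4.008, the uncompetitive rate law is v = (Vmax/α)·[S] / (Km/α + [S]).
v = (268/4.008)×0.0579 / (0.125/4.008 + 0.0579) = 3.871/0.08909 = 43.5 μM/s.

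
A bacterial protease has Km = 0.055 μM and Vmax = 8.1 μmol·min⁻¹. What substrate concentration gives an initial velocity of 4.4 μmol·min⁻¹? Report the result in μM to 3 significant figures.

0.0654 μM

The required fractional saturation is v/Vmax = 4.4/8.1 = 0.5432.
Then [S]/(Km+[S]) = 0.5432 ⇒ [S] = 0.055 × 0.5432/(1 − 0.5432) = 0.0654 μM.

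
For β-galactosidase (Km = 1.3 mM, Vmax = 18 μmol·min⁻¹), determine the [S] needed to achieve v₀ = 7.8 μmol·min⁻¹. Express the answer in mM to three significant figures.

0.994 mM

Rearranging v = Vmax[S]/(Km+[S]) gives [S] = Km·v/(Vmax − v).
[S] = 1.3 × 7.8 / (18 − 7.8) = 10.14/10.20 = 0.994 mM.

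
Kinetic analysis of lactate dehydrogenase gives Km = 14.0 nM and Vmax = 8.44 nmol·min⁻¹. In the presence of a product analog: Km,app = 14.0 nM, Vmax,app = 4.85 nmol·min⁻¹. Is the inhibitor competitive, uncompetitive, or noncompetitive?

Vmax decreases (8.44 → 4.85 nmol·min⁻¹) while Km is unchanged — pure noncompetitive inhibition.

noncompetitive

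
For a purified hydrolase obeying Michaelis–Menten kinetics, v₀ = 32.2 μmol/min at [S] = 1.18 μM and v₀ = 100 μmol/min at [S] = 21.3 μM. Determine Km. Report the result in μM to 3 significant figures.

From v = Vmax[S]/(Km+[S]), each point gives Vmax = v(Km+[S])/[S].
Equating: 32.2(Km+1.18)/1.18 = 100(Km+21.3)/21.3.
27.29·Km + 32.2 = 4.695·Km + 100, so (27.29 − 4.695)·Km = 100 − 32.2.
Km = 67.80/22.59 = 3.00 μM; then Vmax = 32.2(3.00+1.18)/1.18 = 114 μmol/min.

3.00 μM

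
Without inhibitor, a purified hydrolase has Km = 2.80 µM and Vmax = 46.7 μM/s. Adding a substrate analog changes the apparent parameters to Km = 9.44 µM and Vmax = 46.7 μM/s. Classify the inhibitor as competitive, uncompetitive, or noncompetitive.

Km increases (2.80 → 9.44 µM) while Vmax is unchanged — the hallmark of competitive inhibition.

competitive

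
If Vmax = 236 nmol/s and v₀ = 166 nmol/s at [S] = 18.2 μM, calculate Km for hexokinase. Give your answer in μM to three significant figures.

7.67 μM

v/Vmax = 166/236 = 0.7034 = [S]/(Km+[S]).
So Km + [S] = [S]/0.7034 = 25.87 μM, giving Km = 25.87 − 18.2 = 7.67 μM.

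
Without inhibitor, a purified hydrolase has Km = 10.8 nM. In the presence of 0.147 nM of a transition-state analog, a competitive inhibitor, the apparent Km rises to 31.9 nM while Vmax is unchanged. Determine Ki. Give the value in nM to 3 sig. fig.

0.0752 nM

Competitive: Km,app = α·Km with α = 1 + [I]/Ki.
α = Km,app/Km = 31.9/10.8 = 2.954.
Since α = 1 + [I]/Ki, [I]/Ki = 2.954 − 1 = 1.954 and Ki = 0.147/1.954 = 0.0752 nM.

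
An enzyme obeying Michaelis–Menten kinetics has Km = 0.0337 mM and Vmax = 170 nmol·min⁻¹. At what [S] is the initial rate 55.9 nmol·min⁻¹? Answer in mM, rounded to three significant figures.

0.0165 mM

Rearranging v = Vmax[S]/(Km+[S]) gives [S] = Km·v/(Vmax − v).
[S] = 0.0337 × 55.9 / (170 − 55.9) = 1.884/114.1 = 0.0165 mM.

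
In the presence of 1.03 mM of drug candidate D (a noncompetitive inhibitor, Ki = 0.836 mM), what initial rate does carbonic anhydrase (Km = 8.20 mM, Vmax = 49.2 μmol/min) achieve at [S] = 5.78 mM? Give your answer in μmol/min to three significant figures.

9.11 μmol/min

With α = 1 + [I]/Ki = 1 + 1.03/0.836 = 2.232, the noncompetitive rate law is v = (Vmax/α)·[S] / (Km + [S]).
v = (49.2/2.232)×5.78 / (8.20 + 5.78) = 127.4/13.98 = 9.11 μmol/min.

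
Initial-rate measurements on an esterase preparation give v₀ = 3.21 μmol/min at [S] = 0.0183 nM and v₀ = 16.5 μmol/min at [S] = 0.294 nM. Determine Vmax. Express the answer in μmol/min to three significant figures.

In reciprocal form, 1/v = (Km/Vmax)·(1/[S]) + 1/Vmax. The two points give (1/[S], 1/v) = (54.64, 0.3115) and (3.401, 0.06061).
Slope = (0.3115 − 0.06061)/(54.64 − 3.401) = 0.004897; intercept = 0.3115 − 0.004897×54.64 = 0.04395.
Vmax = 1/intercept = 22.8 μmol/min; Km = slope × Vmax = 0.004897 × 22.8 = 0.111 nM.

22.8 μmol/min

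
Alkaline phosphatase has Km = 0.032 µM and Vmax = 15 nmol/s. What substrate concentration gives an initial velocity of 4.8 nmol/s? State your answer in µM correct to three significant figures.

0.0151 µM

Rearranging v = Vmax[S]/(Km+[S]) gives [S] = Km·v/(Vmax − v).
[S] = 0.032 × 4.8 / (15 − 4.8) = 0.1536/10.20 = 0.0151 µM.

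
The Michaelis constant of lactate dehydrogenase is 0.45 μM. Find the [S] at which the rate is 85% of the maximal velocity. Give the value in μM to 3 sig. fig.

2.55 μM

v/Vmax = [S]/(Km+[S]) = 0.85, so [S] = Km·0.85/(1 − 0.85) = 0.45 × 5.667.
[S] = 2.55 μM.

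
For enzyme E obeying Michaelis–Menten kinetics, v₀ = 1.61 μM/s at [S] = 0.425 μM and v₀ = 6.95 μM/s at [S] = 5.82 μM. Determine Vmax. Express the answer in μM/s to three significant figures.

9.41 μM/s

In reciprocal form, 1/v = (Km/Vmax)·(1/[S]) + 1/Vmax. The two points give (1/[S], 1/v) = (2.353, 0.6211) and (0.1718, 0.1439).
Slope = (0.6211 − 0.1439)/(2.353 − 0.1718) = 0.2188; intercept = 0.6211 − 0.2188×2.353 = 0.1063.
Vmax = 1/intercept = 9.41 μM/s; Km = slope × Vmax = 0.2188 × 9.41 = 2.06 μM.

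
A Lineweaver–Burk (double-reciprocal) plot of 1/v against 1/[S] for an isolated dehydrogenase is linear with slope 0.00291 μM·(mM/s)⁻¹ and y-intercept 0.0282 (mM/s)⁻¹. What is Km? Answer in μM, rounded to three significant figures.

y-intercept = 1/Vmax ⇒ Vmax = 35.5 mM/s; slope = Km/Vmax ⇒ Km = slope × Vmax.
Km = 0.00291 × 35.5 = 0.103 μM.

0.103 μM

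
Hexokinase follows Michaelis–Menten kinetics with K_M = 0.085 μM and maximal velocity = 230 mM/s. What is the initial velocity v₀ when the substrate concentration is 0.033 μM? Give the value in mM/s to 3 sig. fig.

64.3 mM/s

v = Vmax·[S]/(Km + [S]) = 230 × 0.033 / (0.085 + 0.033)
  = 7.590 / 0.1180 = 64.3 mM/s.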